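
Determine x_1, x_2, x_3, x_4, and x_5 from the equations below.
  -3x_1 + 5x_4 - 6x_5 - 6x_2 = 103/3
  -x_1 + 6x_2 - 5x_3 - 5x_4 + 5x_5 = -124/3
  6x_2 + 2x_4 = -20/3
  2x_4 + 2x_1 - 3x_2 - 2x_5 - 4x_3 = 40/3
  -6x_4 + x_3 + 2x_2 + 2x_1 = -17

x_1 = 1, x_2 = -2, x_3 = 1, x_4 = 8/3, x_5 = -2

Row-reduce the augmented matrix:
R1 ← R1 / (-3).
R2 ← R2 + 1·R1.
R4 ← R4 − 2·R1.
R5 ← R5 − 2·R1.
R2 ← R2 / (8).
R1 ← R1 − 2·R2.
R3 ← R3 − 6·R2.
R4 ← R4 + 7·R2.
R5 ← R5 + 2·R2.
R3 ← R3 / (15/4).
R1 ← R1 − 5/4·R3.
R2 ← R2 + 5/8·R3.
R4 ← R4 + 67/8·R3.
R5 ← R5 + 1/4·R3.
R4 ← R4 / (227/15).
R1 ← R1 + 7/3·R4.
R2 ← R2 − 1/3·R4.
R3 ← R3 − 28/15·R4.
R5 ← R5 + 58/15·R4.
R5 ← R5 / (-1263/227).
R1 ← R1 − 48/227·R5.
R2 ← R2 − 58/227·R5.
R3 ← R3 − 7/227·R5.
R4 ← R4 + 174/227·R5.
Reading off the reduced rows gives x_1 = 1, x_2 = -2, x_3 = 1, x_4 = 8/3, x_5 = -2.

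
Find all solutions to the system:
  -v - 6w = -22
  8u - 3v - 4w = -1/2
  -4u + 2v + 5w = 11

no solution

Row-reduce:
Swap R1 and R2.
R1 ← R1 / (8).
R3 ← R3 + 4·R1.
R2 ← R2 / (-1).
R1 ← R1 + 3/8·R2.
R3 ← R3 − 1/2·R2.
Row 3 reduces to 0 = -1/4, a contradiction. The system is inconsistent.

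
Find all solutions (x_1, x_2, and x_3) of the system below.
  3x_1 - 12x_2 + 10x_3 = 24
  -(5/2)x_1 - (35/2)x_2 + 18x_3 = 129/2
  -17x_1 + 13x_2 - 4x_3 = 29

no solution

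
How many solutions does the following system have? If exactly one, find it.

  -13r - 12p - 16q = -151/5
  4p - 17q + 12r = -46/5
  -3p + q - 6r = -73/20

p = 3/4, q = 1, r = 2/5

Row-reduce the augmented matrix:
R1 ← R1 / (-12).
R2 ← R2 − 4·R1.
R3 ← R3 + 3·R1.
R2 ← R2 / (-67/3).
R1 ← R1 − 4/3·R2.
R3 ← R3 − 5·R2.
R3 ← R3 / (-277/268).
R1 ← R1 − 413/268·R3.
R2 ← R2 + 23/67·R3.
Reading off the reduced rows gives p = 3/4, q = 1, r = 2/5.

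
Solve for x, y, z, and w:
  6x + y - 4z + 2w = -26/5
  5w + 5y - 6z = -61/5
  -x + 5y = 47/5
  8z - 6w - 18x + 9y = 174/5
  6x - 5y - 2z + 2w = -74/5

Row-reduce the augmented matrix:
R1 ← R1 / (6).
R3 ← R3 + 1·R1.
R4 ← R4 + 18·R1.
R5 ← R5 − 6·R1.
R2 ← R2 / (5).
R1 ← R1 − 1/6·R2.
R3 ← R3 − 31/6·R2.
R4 ← R4 − 12·R2.
R5 ← R5 + 6·R2.
R3 ← R3 / (83/15).
R1 ← R1 + 7/15·R3.
R2 ← R2 + 6/5·R3.
R4 ← R4 − 52/5·R3.
R5 ← R5 + 26/5·R3.
R4 ← R4 / (-242/83).
R1 ← R1 + 20/83·R4.
R2 ← R2 + 4/83·R4.
R3 ← R3 + 145/166·R4.
R5 ← R5 − 121/83·R4.
R5 reduces to 0 = 0, so the extra equation is consistent.
Reading off the reduced rows gives x = 3/5, y = 2, z = 6/5, w = -3.

x = 3/5, y = 2, z = 6/5, w = -3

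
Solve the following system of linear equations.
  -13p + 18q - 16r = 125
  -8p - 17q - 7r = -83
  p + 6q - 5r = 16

Row-reduce the augmented matrix:
R1 ← R1 / (-13).
R2 ← R2 + 8·R1.
R3 ← R3 − 1·R1.
R2 ← R2 / (-365/13).
R1 ← R1 + 18/13·R2.
R3 ← R3 − 96/13·R2.
R3 ← R3 / (-2001/365).
R1 ← R1 − 398/365·R3.
R2 ← R2 + 37/365·R3.
Reading off the reduced rows gives p = -5, q = 6, r = 3.

p = -5, q = 6, r = 3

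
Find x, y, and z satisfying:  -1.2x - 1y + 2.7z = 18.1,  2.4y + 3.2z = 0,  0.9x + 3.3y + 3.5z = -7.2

x = -5, y = -4, z = 3

Row-reduce the augmented matrix:
R1 ← R1 / (-6/5).
R3 ← R3 − 9/10·R1.
R2 ← R2 / (12/5).
R1 ← R1 − 5/6·R2.
R3 ← R3 − 51/20·R2.
R3 ← R3 / (17/8).
R1 ← R1 + 121/36·R3.
R2 ← R2 − 4/3·R3.
Reading off the reduced rows gives x = -5, y = -4, z = 3.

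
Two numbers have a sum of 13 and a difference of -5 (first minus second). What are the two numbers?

Let x = first number, y = second number.
  x + y = 13
  x - y = -5
Row-reduce the augmented matrix:
R2 ← R2 − 1·R1.
R2 ← R2 / (-2).
R1 ← R1 − 1·R2.
Reading off the reduced rows gives x = 4, y = 9.

first number: 4, second number: 9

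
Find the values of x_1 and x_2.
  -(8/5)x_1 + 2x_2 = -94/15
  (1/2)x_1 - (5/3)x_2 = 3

x_1 = 8/3, x_2 = -1

Row-reduce the augmented matrix:
R1 ← R1 / (-8/5).
R2 ← R2 − 1/2·R1.
R2 ← R2 / (-25/24).
R1 ← R1 + 5/4·R2.
Reading off the reduced rows gives x_1 = 8/3, x_2 = -1.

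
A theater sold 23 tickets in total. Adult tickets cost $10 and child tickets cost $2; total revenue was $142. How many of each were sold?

Let a = adult tickets, c = child tickets.
  a + c = 23
  10a + 2c = 142
From equation 1: a = 23 − c.
Substitute into equation 2 and solve: c = 11.
Then a = 12.

adult tickets: 12, child tickets: 11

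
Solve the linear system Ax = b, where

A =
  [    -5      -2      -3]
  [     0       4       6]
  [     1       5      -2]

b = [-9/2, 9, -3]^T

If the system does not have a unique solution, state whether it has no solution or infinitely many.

x_1 = 0, x_2 = 0, x_3 = 3/2

Row-reduce the augmented matrix:
R1 ← R1 / (-5).
R3 ← R3 − 1·R1.
R2 ← R2 / (4).
R1 ← R1 − 2/5·R2.
R3 ← R3 − 23/5·R2.
R3 ← R3 / (-19/2).
R2 ← R2 − 3/2·R3.
Reading off the reduced rows gives x_1 = 0, x_2 = 0, x_3 = 3/2.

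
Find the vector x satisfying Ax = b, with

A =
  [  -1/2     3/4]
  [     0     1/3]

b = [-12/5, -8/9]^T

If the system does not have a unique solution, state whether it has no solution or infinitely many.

Row-reduce the augmented matrix:
R1 ← R1 / (-1/2).
R2 ← R2 / (1/3).
R1 ← R1 + 3/2·R2.
Reading off the reduced rows gives x_1 = 4/5, x_2 = -8/3.

x_1 = 4/5, x_2 = -8/3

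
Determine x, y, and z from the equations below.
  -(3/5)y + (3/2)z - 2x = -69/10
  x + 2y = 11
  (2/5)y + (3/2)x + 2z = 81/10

x = 3, y = 4, z = 1

Row-reduce the augmented matrix:
R1 ← R1 / (-2).
R2 ← R2 − 1·R1.
R3 ← R3 − 3/2·R1.
R2 ← R2 / (17/10).
R1 ← R1 − 3/10·R2.
R3 ← R3 + 1/20·R2.
R3 ← R3 / (107/34).
R1 ← R1 + 15/17·R3.
R2 ← R2 − 15/34·R3.
Reading off the reduced rows gives x = 3, y = 4, z = 1.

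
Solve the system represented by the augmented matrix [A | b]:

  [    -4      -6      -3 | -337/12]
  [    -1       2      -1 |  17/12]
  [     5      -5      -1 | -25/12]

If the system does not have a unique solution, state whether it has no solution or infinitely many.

x_1 = 7/3, x_2 = 5/2, x_3 = 5/4

Row-reduce the augmented matrix:
R1 ← R1 / (-4).
R2 ← R2 + 1·R1.
R3 ← R3 − 5·R1.
R2 ← R2 / (7/2).
R1 ← R1 − 3/2·R2.
R3 ← R3 + 25/2·R2.
R3 ← R3 / (-79/14).
R1 ← R1 − 6/7·R3.
R2 ← R2 + 1/14·R3.
Reading off the reduced rows gives x_1 = 7/3, x_2 = 5/2, x_3 = 5/4.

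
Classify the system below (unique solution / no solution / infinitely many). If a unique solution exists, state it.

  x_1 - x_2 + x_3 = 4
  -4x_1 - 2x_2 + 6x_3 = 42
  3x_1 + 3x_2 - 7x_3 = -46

infinitely many solutions

Row-reduce:
R2 ← R2 + 4·R1.
R3 ← R3 − 3·R1.
R2 ← R2 / (-6).
R1 ← R1 + 1·R2.
R3 ← R3 − 6·R2.
Rank is 2 with 3 unknowns, leaving x_3 free.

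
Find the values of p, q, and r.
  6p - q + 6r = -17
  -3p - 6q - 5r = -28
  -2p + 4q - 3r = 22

p = -4, q = 5, r = 2

Row-reduce the augmented matrix:
R1 ← R1 / (6).
R2 ← R2 + 3·R1.
R3 ← R3 + 2·R1.
R2 ← R2 / (-13/2).
R1 ← R1 + 1/6·R2.
R3 ← R3 − 11/3·R2.
R3 ← R3 / (-83/39).
R1 ← R1 − 41/39·R3.
R2 ← R2 − 4/13·R3.
Reading off the reduced rows gives p = -4, q = 5, r = 2.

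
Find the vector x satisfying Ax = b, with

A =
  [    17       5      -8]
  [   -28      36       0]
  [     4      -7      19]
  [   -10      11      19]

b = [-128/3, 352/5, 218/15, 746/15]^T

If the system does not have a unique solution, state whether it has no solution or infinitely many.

x_1 = -2, x_2 = 2/5, x_3 = 4/3

Row-reduce the augmented matrix:
R1 ← R1 / (17).
R2 ← R2 + 28·R1.
R3 ← R3 − 4·R1.
R4 ← R4 + 10·R1.
R2 ← R2 / (752/17).
R1 ← R1 − 5/17·R2.
R3 ← R3 + 139/17·R2.
R4 ← R4 − 237/17·R2.
R3 ← R3 / (867/47).
R1 ← R1 + 18/47·R3.
R2 ← R2 + 14/47·R3.
R4 ← R4 − 867/47·R3.
R4 reduces to 0 = 0, so the extra equation is consistent.
Reading off the reduced rows gives x_1 = -2, x_2 = 2/5, x_3 = 4/3.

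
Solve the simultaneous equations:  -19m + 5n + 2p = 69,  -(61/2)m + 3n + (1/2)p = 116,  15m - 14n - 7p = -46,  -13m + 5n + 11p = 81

no solution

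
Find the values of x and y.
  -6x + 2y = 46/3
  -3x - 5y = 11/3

Row-reduce the augmented matrix:
R1 ← R1 / (-6).
R2 ← R2 + 3·R1.
R2 ← R2 / (-6).
R1 ← R1 + 1/3·R2.
Reading off the reduced rows gives x = -7/3, y = 2/3.

x = -7/3, y = 2/3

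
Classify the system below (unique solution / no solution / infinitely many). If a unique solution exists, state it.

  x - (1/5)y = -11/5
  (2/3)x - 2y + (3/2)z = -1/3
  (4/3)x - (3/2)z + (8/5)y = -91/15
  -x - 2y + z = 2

Row-reduce:
R2 ← R2 − 2/3·R1.
R3 ← R3 − 4/3·R1.
R4 ← R4 + 1·R1.
R2 ← R2 / (-28/15).
R1 ← R1 + 1/5·R2.
R3 ← R3 − 28/15·R2.
R4 ← R4 + 11/5·R2.
Swap R3 and R4.
R3 ← R3 / (-43/56).
R1 ← R1 + 9/56·R3.
R2 ← R2 + 45/56·R3.
Row 4 reduces to 0 = -2, a contradiction. The system is inconsistent.

no solution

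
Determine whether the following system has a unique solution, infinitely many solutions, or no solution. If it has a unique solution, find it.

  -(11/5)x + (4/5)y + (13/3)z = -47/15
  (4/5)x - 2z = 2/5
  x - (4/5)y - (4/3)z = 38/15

infinitely many solutions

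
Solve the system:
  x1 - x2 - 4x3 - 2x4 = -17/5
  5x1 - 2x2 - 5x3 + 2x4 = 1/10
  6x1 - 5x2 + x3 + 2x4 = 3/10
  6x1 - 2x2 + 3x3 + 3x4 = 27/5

Row-reduce the augmented matrix:
R2 ← R2 − 5·R1.
R3 ← R3 − 6·R1.
R4 ← R4 − 6·R1.
R2 ← R2 / (3).
R1 ← R1 + 1·R2.
R3 ← R3 − 1·R2.
R4 ← R4 − 4·R2.
R3 ← R3 / (20).
R1 ← R1 − 1·R3.
R2 ← R2 − 5·R3.
R4 ← R4 − 7·R3.
R4 ← R4 / (-9/2).
R1 ← R1 − 3/2·R4.
R2 ← R2 − 3/2·R4.
R3 ← R3 − 1/2·R4.
Reading off the reduced rows gives x1 = 4/5, x2 = 6/5, x3 = 1/2, x4 = 1/2.

x1 = 4/5, x2 = 6/5, x3 = 1/2, x4 = 1/2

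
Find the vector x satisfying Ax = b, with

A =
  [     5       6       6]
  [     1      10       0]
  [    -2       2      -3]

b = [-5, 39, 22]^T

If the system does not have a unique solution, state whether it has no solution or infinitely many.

Row-reduce:
R1 ← R1 / (5).
R2 ← R2 − 1·R1.
R3 ← R3 + 2·R1.
R2 ← R2 / (44/5).
R1 ← R1 − 6/5·R2.
R3 ← R3 − 22/5·R2.
Rank is 2 with 3 unknowns, leaving x_3 free.

infinitely many solutions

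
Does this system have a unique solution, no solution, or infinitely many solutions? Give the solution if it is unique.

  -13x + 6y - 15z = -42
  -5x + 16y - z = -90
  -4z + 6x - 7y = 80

x = 6, y = -4, z = -4

Row-reduce the augmented matrix:
R1 ← R1 / (-13).
R2 ← R2 + 5·R1.
R3 ← R3 − 6·R1.
R2 ← R2 / (178/13).
R1 ← R1 + 6/13·R2.
R3 ← R3 + 55/13·R2.
R3 ← R3 / (-841/89).
R1 ← R1 − 117/89·R3.
R2 ← R2 − 31/89·R3.
Reading off the reduced rows gives x = 6, y = -4, z = -4.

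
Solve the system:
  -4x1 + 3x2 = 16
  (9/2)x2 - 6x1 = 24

Row-reduce:
R1 ← R1 / (-4).
R2 ← R2 + 6·R1.
Rank is 1 with 2 unknowns, leaving x2 free.

infinitely many solutions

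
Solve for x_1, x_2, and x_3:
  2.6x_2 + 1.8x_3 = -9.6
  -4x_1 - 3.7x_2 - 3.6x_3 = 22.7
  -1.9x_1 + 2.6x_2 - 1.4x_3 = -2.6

Row-reduce the augmented matrix:
Swap R1 and R2.
R1 ← R1 / (-4).
R3 ← R3 + 19/10·R1.
R2 ← R2 / (13/5).
R1 ← R1 − 37/40·R2.
R3 ← R3 − 1743/400·R2.
R3 ← R3 / (-563/208).
R1 ← R1 − 27/104·R3.
R2 ← R2 − 9/13·R3.
Reading off the reduced rows gives x_1 = -2, x_2 = -3, x_3 = -1.

x_1 = -2, x_2 = -3, x_3 = -1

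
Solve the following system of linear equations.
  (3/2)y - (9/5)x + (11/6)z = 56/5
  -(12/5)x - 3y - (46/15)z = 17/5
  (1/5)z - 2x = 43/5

Row-reduce:
R1 ← R1 / (-9/5).
R2 ← R2 + 12/5·R1.
R3 ← R3 + 2·R1.
R2 ← R2 / (-5).
R1 ← R1 + 5/6·R2.
R3 ← R3 + 5/3·R2.
Rank is 2 with 3 unknowns, leaving z free.

infinitely many solutions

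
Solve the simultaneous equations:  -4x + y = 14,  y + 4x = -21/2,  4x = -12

no solution

Row-reduce:
R1 ← R1 / (-4).
R2 ← R2 − 4·R1.
R3 ← R3 − 4·R1.
R2 ← R2 / (2).
R1 ← R1 + 1/4·R2.
R3 ← R3 − 1·R2.
Row 3 reduces to 0 = 1/4, a contradiction. The system is inconsistent.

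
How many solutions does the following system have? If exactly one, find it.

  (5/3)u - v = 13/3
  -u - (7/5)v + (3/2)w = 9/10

Row-reduce:
R1 ← R1 / (5/3).
R2 ← R2 + 1·R1.
R2 ← R2 / (-2).
R1 ← R1 + 3/5·R2.
Rank is 2 with 3 unknowns, leaving w free.

infinitely many solutions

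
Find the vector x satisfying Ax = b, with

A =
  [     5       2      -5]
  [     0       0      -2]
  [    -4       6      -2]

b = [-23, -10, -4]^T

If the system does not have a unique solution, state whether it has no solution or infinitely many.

x_1 = 0, x_2 = 1, x_3 = 5

Row-reduce the augmented matrix:
R1 ← R1 / (5).
R3 ← R3 + 4·R1.
Swap R2 and R3.
R2 ← R2 / (38/5).
R1 ← R1 − 2/5·R2.
R3 ← R3 / (-2).
R1 ← R1 + 13/19·R3.
R2 ← R2 + 15/19·R3.
Reading off the reduced rows gives x_1 = 0, x_2 = 1, x_3 = 5.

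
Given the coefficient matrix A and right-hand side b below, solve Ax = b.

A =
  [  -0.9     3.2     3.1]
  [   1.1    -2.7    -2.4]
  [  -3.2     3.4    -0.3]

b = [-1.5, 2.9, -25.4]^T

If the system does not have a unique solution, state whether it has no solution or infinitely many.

x_1 = 1, x_2 = -6, x_3 = 6

Row-reduce the augmented matrix:
R1 ← R1 / (-9/10).
R2 ← R2 − 11/10·R1.
R3 ← R3 + 16/5·R1.
R2 ← R2 / (109/90).
R1 ← R1 + 32/9·R2.
R3 ← R3 + 359/45·R2.
R3 ← R3 / (-2369/1090).
R1 ← R1 − 69/109·R3.
R2 ← R2 − 125/109·R3.
Reading off the reduced rows gives x_1 = 1, x_2 = -6, x_3 = 6.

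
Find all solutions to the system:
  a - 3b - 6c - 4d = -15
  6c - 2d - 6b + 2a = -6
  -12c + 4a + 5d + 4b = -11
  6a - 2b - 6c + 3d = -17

infinitely many solutions

Row-reduce:
R2 ← R2 − 2·R1.
R3 ← R3 − 4·R1.
R4 ← R4 − 6·R1.
Swap R2 and R3.
R2 ← R2 / (16).
R1 ← R1 + 3·R2.
R4 ← R4 − 16·R2.
R3 ← R3 / (18).
R1 ← R1 + 15/4·R3.
R2 ← R2 − 3/4·R3.
R4 ← R4 − 18·R3.
Rank is 3 with 4 unknowns, leaving d free.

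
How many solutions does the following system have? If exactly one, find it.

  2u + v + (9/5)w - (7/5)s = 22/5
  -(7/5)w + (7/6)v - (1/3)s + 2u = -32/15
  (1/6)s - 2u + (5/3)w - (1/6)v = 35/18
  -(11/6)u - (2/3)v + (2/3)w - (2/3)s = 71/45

u = 2/5, v = -4/5, w = 5/3, s = -1

Row-reduce the augmented matrix:
R1 ← R1 / (2).
R2 ← R2 − 2·R1.
R3 ← R3 + 2·R1.
R4 ← R4 + 11/6·R1.
R2 ← R2 / (1/6).
R1 ← R1 − 1/2·R2.
R3 ← R3 − 5/6·R2.
R4 ← R4 − 1/4·R2.
R3 ← R3 / (292/15).
R1 ← R1 − 21/2·R3.
R2 ← R2 + 96/5·R3.
R4 ← R4 − 427/60·R3.
R4 ← R4 / (-40273/35040).
R1 ← R1 + 2091/5840·R4.
R2 ← R2 + 28/365·R4.
R3 ← R3 + 197/584·R4.
Reading off the reduced rows gives u = 2/5, v = -4/5, w = 5/3, s = -1.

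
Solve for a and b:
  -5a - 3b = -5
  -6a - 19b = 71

Row-reduce the augmented matrix:
R1 ← R1 / (-5).
R2 ← R2 + 6·R1.
R2 ← R2 / (-77/5).
R1 ← R1 − 3/5·R2.
Reading off the reduced rows gives a = 4, b = -5.

a = 4, b = -5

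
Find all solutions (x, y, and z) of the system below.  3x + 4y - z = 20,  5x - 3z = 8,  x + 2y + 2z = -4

x = -2, y = 5, z = -6

Row-reduce the augmented matrix:
R1 ← R1 / (3).
R2 ← R2 − 5·R1.
R3 ← R3 − 1·R1.
R2 ← R2 / (-20/3).
R1 ← R1 − 4/3·R2.
R3 ← R3 − 2/3·R2.
R3 ← R3 / (11/5).
R1 ← R1 + 3/5·R3.
R2 ← R2 − 1/5·R3.
Reading off the reduced rows gives x = -2, y = 5, z = -6.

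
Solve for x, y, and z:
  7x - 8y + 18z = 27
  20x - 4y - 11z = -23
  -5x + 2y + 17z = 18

x = -1, y = -2, z = 1

Row-reduce the augmented matrix:
R1 ← R1 / (7).
R2 ← R2 − 20·R1.
R3 ← R3 + 5·R1.
R2 ← R2 / (132/7).
R1 ← R1 + 8/7·R2.
R3 ← R3 + 26/7·R2.
R3 ← R3 / (1159/66).
R1 ← R1 + 40/33·R3.
R2 ← R2 + 437/132·R3.
Reading off the reduced rows gives x = -1, y = -2, z = 1.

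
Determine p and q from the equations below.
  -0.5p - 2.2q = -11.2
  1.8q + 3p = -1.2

Row-reduce the augmented matrix:
R1 ← R1 / (-1/2).
R2 ← R2 − 3·R1.
R2 ← R2 / (-57/5).
R1 ← R1 − 22/5·R2.
Reading off the reduced rows gives p = -4, q = 6.

p = -4, q = 6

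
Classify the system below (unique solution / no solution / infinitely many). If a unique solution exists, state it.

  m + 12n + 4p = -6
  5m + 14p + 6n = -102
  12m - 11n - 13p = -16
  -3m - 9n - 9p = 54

m = -6, n = 2, p = -6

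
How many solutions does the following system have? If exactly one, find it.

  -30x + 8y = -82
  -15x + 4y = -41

Row-reduce:
R1 ← R1 / (-30).
R2 ← R2 + 15·R1.
Rank is 1 with 2 unknowns, leaving y free.

infinitely many solutions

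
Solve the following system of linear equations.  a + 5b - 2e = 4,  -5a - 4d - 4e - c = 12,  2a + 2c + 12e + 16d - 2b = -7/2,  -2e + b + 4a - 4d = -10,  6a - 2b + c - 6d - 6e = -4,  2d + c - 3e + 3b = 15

no solution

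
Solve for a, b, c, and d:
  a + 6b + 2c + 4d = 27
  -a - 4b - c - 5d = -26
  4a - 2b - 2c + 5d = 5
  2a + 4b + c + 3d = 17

a = -3, b = 5, c = -6, d = 3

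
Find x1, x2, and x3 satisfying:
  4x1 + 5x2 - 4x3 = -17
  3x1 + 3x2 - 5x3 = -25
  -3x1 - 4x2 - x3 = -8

x1 = -3, x2 = 3, x3 = 5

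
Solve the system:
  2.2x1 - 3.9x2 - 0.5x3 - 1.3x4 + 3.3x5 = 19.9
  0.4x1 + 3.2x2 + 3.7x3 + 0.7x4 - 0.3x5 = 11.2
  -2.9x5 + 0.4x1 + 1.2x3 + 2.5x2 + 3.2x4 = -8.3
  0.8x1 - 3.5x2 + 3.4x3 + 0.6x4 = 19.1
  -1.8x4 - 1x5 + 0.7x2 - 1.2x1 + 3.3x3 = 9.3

Row-reduce the augmented matrix:
R1 ← R1 / (11/5).
R2 ← R2 − 2/5·R1.
R3 ← R3 − 2/5·R1.
R4 ← R4 − 4/5·R1.
R5 ← R5 + 6/5·R1.
R2 ← R2 / (43/11).
R1 ← R1 + 39/22·R2.
R3 ← R3 − 353/110·R2.
R4 ← R4 + 229/110·R2.
R5 ← R5 + 157/110·R2.
R3 ← R3 / (-7831/4300).
R1 ← R1 − 1283/860·R3.
R2 ← R2 − 417/430·R3.
R4 ← R4 − 24083/4300·R3.
R5 ← R5 − 18969/4300·R3.
R4 ← R4 / (382756/39155).
R1 ← R1 − 15811/7831·R4.
R2 ← R2 − 13000/7831·R4.
R3 ← R3 + 11471/7831·R4.
R5 ← R5 − 336317/78310·R4.
R5 ← R5 / (-1216851/695920).
R1 ← R1 − 64767/69592·R5.
R2 ← R2 − 232/8699·R5.
R3 ← R3 + 551/69592·R5.
R4 ← R4 + 72407/69592·R5.
Reading off the reduced rows gives x1 = 4, x2 = -1, x3 = 4, x4 = -2, x5 = 2.

x1 = 4, x2 = -1, x3 = 4, x4 = -2, x5 = 2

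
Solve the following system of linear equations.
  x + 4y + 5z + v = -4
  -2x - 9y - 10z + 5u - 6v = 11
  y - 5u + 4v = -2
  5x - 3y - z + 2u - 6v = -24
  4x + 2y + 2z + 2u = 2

Row-reduce:
R2 ← R2 + 2·R1.
R4 ← R4 − 5·R1.
R5 ← R5 − 4·R1.
R2 ← R2 / (-1).
R1 ← R1 − 4·R2.
R3 ← R3 − 1·R2.
R4 ← R4 + 23·R2.
R5 ← R5 + 14·R2.
Swap R3 and R4.
R3 ← R3 / (-26).
R1 ← R1 − 5·R3.
R5 ← R5 + 18·R3.
Swap R4 and R5.
R4 ← R4 / (133/13).
R1 ← R1 + 45/26·R4.
R2 ← R2 + 5·R4.
R3 ← R3 − 113/26·R4.
Row 5 reduces to 0 = 1, a contradiction. The system is inconsistent.

no solution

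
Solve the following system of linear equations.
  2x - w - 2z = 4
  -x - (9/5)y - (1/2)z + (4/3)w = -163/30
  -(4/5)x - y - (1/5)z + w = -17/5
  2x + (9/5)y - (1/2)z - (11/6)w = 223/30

Row-reduce:
R1 ← R1 / (2).
R2 ← R2 + 1·R1.
R3 ← R3 + 4/5·R1.
R4 ← R4 − 2·R1.
R2 ← R2 / (-9/5).
R3 ← R3 + 1·R2.
R4 ← R4 − 9/5·R2.
R3 ← R3 / (-1/6).
R1 ← R1 + 1·R3.
R2 ← R2 − 5/6·R3.
Rank is 3 with 4 unknowns, leaving w free.

infinitely many solutions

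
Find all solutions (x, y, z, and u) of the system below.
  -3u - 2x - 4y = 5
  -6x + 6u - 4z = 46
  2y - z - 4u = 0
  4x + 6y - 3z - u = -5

x = -4, y = 0, z = -4, u = 1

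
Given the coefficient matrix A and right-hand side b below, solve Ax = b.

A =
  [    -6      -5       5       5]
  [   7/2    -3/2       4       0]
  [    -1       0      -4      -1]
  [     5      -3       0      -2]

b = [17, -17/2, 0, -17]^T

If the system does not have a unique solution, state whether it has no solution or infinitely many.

infinitely many solutions

Row-reduce:
R1 ← R1 / (-6).
R2 ← R2 − 7/2·R1.
R3 ← R3 + 1·R1.
R4 ← R4 − 5·R1.
R2 ← R2 / (-53/12).
R1 ← R1 − 5/6·R2.
R3 ← R3 − 5/6·R2.
R4 ← R4 + 43/6·R2.
R3 ← R3 / (-187/53).
R1 ← R1 − 25/53·R3.
R2 ← R2 + 83/53·R3.
R4 ← R4 + 374/53·R3.
Rank is 3 with 4 unknowns, leaving x_4 free.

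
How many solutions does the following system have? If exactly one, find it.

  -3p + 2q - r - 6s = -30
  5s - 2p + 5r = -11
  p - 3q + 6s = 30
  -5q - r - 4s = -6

p = 3, q = -1, r = -5, s = 4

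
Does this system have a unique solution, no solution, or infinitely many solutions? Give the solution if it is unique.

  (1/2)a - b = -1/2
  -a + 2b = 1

infinitely many solutions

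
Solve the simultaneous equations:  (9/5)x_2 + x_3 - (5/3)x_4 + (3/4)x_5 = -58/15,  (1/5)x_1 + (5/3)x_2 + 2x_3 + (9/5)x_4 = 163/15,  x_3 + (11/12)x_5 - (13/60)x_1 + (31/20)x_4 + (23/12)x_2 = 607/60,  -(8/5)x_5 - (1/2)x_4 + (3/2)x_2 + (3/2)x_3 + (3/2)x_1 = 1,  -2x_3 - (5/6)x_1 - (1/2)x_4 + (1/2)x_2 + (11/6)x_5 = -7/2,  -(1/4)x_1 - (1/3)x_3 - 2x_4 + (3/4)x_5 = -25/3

no solution

Row-reduce:
Swap R1 and R2.
R1 ← R1 / (1/5).
R3 ← R3 + 13/60·R1.
R4 ← R4 − 3/2·R1.
R5 ← R5 + 5/6·R1.
R6 ← R6 + 1/4·R1.
R2 ← R2 / (9/5).
R1 ← R1 − 25/3·R2.
R3 ← R3 − 67/18·R2.
R4 ← R4 + 11·R2.
R5 ← R5 − 67/9·R2.
R6 ← R6 − 25/12·R2.
R3 ← R3 / (89/81).
R1 ← R1 − 145/27·R3.
R2 ← R2 − 5/9·R3.
R4 ← R4 + 133/18·R3.
R5 ← R5 − 178/81·R3.
R6 ← R6 − 109/108·R3.
R4 ← R4 / (2005/89).
R1 ← R1 + 1534/89·R4.
R2 ← R2 + 395/89·R4.
R3 ← R3 − 1688/267·R4.
R6 ← R6 + 6731/1602·R4.
Swap R5 and R6.
R5 ← R5 / (325471/1443600).
R1 ← R1 + 54253/40100·R5.
R2 ← R2 − 15553/32080·R5.
R3 ← R3 + 52333/240600·R5.
R4 ← R4 + 9127/160400·R5.
Row 6 reduces to 0 = -2, a contradiction. The system is inconsistent.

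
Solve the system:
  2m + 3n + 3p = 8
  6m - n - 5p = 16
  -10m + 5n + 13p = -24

infinitely many solutions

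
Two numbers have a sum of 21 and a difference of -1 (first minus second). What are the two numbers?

first number: 10, second number: 11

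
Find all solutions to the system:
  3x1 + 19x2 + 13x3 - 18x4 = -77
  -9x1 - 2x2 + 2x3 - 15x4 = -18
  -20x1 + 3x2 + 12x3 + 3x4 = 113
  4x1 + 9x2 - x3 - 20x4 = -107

x1 = -4, x2 = -1, x3 = 2, x4 = 4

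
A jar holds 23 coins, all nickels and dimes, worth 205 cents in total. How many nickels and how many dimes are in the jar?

nickels: 5, dimes: 18

Let n = nickels, d = dimes.
  n + d = 23
  5n + 10d = 205
Row-reduce the augmented matrix:
R2 ← R2 − 5·R1.
R2 ← R2 / (5).
R1 ← R1 − 1·R2.
Reading off the reduced rows gives n = 5, d = 18.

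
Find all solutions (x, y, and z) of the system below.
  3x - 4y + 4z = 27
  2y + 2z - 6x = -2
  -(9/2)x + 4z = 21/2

Row-reduce:
R1 ← R1 / (3).
R2 ← R2 + 6·R1.
R3 ← R3 + 9/2·R1.
R2 ← R2 / (-6).
R1 ← R1 + 4/3·R2.
R3 ← R3 + 6·R2.
Row 3 reduces to 0 = -1, a contradiction. The system is inconsistent.

no solution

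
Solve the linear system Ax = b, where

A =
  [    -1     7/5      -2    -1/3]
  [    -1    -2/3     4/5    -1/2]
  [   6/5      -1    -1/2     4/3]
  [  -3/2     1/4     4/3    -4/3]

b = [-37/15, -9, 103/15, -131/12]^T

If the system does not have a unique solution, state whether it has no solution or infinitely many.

Row-reduce the augmented matrix:
R1 ← R1 / (-1).
R2 ← R2 + 1·R1.
R3 ← R3 − 6/5·R1.
R4 ← R4 + 3/2·R1.
R2 ← R2 / (-31/15).
R1 ← R1 + 7/5·R2.
R3 ← R3 − 17/25·R2.
R4 ← R4 + 37/20·R2.
R3 ← R3 / (-3067/1550).
R1 ← R1 − 16/155·R3.
R2 ← R2 + 42/31·R3.
R4 ← R4 − 1699/930·R3.
R4 ← R4 / (28033/220824).
R1 ← R1 − 9055/18402·R4.
R2 ← R2 + 3195/6134·R4.
R3 ← R3 + 4085/9201·R4.
Reading off the reduced rows gives x_1 = 6, x_2 = 3, x_3 = 0, x_4 = 2.

x_1 = 6, x_2 = 3, x_3 = 0, x_4 = 2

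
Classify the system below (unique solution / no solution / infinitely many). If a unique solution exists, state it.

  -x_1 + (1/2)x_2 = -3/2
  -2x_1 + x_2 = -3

Row-reduce:
R1 ← R1 / (-1).
R2 ← R2 + 2·R1.
Rank is 1 with 2 unknowns, leaving x_2 free.

infinitely many solutions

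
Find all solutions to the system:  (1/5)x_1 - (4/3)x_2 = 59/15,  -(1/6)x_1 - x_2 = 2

Row-reduce the augmented matrix:
R1 ← R1 / (1/5).
R2 ← R2 + 1/6·R1.
R2 ← R2 / (-19/9).
R1 ← R1 + 20/3·R2.
Reading off the reduced rows gives x_1 = 3, x_2 = -5/2.

x_1 = 3, x_2 = -5/2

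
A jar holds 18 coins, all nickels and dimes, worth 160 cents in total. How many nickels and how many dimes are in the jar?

nickels: 4, dimes: 14

Let n = nickels, d = dimes.
  n + d = 18
  5n + 10d = 160
Row-reduce the augmented matrix:
R2 ← R2 − 5·R1.
R2 ← R2 / (5).
R1 ← R1 − 1·R2.
Reading off the reduced rows gives n = 4, d = 14.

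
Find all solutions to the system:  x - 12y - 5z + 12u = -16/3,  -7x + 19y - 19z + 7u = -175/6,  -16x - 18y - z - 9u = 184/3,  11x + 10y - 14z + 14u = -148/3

x = -1, y = -3/2, z = -1/3, u = -2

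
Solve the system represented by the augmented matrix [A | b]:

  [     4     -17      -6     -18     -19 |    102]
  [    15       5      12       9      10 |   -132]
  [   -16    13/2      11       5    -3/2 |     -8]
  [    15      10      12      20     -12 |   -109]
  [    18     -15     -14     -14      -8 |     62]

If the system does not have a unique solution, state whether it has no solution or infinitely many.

no solution

Row-reduce:
R1 ← R1 / (4).
R2 ← R2 − 15·R1.
R3 ← R3 + 16·R1.
R4 ← R4 − 15·R1.
R5 ← R5 − 18·R1.
R2 ← R2 / (275/4).
R1 ← R1 + 17/4·R2.
R3 ← R3 + 123/2·R2.
R4 ← R4 − 295/4·R2.
R5 ← R5 − 123/2·R2.
R3 ← R3 / (4912/275).
R1 ← R1 − 174/275·R3.
R2 ← R2 − 138/275·R3.
R4 ← R4 + 138/55·R3.
R5 ← R5 + 4912/275·R3.
R4 ← R4 / (6923/1228).
R1 ← R1 − 219/1228·R4.
R2 ← R2 − 1317/1228·R4.
R3 ← R3 − 197/2456·R4.
Row 5 reduces to 0 = 3, a contradiction. The system is inconsistent.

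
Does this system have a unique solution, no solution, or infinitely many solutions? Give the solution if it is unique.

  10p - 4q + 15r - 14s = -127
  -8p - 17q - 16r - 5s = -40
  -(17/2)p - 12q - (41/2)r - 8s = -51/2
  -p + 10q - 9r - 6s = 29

infinitely many solutions

Row-reduce:
R1 ← R1 / (10).
R2 ← R2 + 8·R1.
R3 ← R3 + 17/2·R1.
R4 ← R4 + 1·R1.
R2 ← R2 / (-101/5).
R1 ← R1 + 2/5·R2.
R3 ← R3 + 77/5·R2.
R4 ← R4 − 48/5·R2.
R3 ← R3 / (-1899/404).
R1 ← R1 − 319/202·R3.
R2 ← R2 − 20/101·R3.
R4 ← R4 + 1899/202·R3.
Rank is 3 with 4 unknowns, leaving s free.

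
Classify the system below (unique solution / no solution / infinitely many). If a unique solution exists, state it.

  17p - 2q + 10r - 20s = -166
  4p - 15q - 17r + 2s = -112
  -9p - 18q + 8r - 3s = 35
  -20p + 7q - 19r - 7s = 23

p = -6, q = 2, r = 4, s = 5

Row-reduce the augmented matrix:
R1 ← R1 / (17).
R2 ← R2 − 4·R1.
R3 ← R3 + 9·R1.
R4 ← R4 + 20·R1.
R2 ← R2 / (-247/17).
R1 ← R1 + 2/17·R2.
R3 ← R3 + 324/17·R2.
R4 ← R4 − 79/17·R2.
R3 ← R3 / (9554/247).
R1 ← R1 − 184/247·R3.
R2 ← R2 − 329/247·R3.
R4 ← R4 + 3316/247·R3.
R4 ← R4 / (-172707/4777).
R1 ← R1 + 3820/4777·R4.
R2 ← R2 − 2955/9554·R4.
R3 ← R3 + 5529/9554·R4.
Reading off the reduced rows gives p = -6, q = 2, r = 4, s = 5.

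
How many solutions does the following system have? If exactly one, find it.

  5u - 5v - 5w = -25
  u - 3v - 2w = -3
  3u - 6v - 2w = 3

u = -3, v = -4, w = 6

Row-reduce the augmented matrix:
R1 ← R1 / (5).
R2 ← R2 − 1·R1.
R3 ← R3 − 3·R1.
R2 ← R2 / (-2).
R1 ← R1 + 1·R2.
R3 ← R3 + 3·R2.
R3 ← R3 / (5/2).
R1 ← R1 + 1/2·R3.
R2 ← R2 − 1/2·R3.
Reading off the reduced rows gives u = -3, v = -4, w = 6.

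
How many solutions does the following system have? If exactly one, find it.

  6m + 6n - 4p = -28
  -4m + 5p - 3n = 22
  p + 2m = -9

Row-reduce the augmented matrix:
R1 ← R1 / (6).
R2 ← R2 + 4·R1.
R3 ← R3 − 2·R1.
R1 ← R1 − 1·R2.
R3 ← R3 + 2·R2.
R3 ← R3 / (7).
R1 ← R1 + 3·R3.
R2 ← R2 − 7/3·R3.
Reading off the reduced rows gives m = -5, n = 1, p = 1.

m = -5, n = 1, p = 1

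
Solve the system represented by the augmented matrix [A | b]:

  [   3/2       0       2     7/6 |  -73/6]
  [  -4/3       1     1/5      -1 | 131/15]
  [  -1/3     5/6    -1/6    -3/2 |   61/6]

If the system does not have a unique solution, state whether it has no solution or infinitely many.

Row-reduce:
R1 ← R1 / (3/2).
R2 ← R2 + 4/3·R1.
R3 ← R3 + 1/3·R1.
R3 ← R3 − 5/6·R2.
R3 ← R3 / (-37/27).
R1 ← R1 − 4/3·R3.
R2 ← R2 − 89/45·R3.
Rank is 3 with 4 unknowns, leaving x_4 free.

infinitely many solutions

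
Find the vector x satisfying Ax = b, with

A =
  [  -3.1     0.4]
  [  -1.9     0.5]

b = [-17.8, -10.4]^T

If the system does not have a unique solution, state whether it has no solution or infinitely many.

x_1 = 6, x_2 = 2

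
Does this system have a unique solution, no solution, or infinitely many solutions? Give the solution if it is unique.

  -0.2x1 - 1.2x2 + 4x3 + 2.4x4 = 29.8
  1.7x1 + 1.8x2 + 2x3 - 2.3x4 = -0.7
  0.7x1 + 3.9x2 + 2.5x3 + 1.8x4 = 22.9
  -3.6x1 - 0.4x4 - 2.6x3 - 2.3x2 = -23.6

x1 = 3, x2 = 0, x3 = 4, x4 = 6

Row-reduce the augmented matrix:
R1 ← R1 / (-1/5).
R2 ← R2 − 17/10·R1.
R3 ← R3 − 7/10·R1.
R4 ← R4 + 18/5·R1.
R2 ← R2 / (-42/5).
R1 ← R1 − 6·R2.
R3 ← R3 + 3/10·R2.
R4 ← R4 − 193/10·R2.
R3 ← R3 / (213/14).
R1 ← R1 − 40/7·R3.
R2 ← R2 + 30/7·R3.
R4 ← R4 − 284/35·R3.
R4 ← R4 / (-853/120).
R1 ← R1 + 1133/426·R4.
R2 ← R2 − 457/852·R4.
R3 ← R3 − 535/852·R4.
Reading off the reduced rows gives x1 = 3, x2 = 0, x3 = 4, x4 = 6.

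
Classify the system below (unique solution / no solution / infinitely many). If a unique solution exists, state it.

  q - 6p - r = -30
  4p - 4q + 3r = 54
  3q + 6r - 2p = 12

Row-reduce the augmented matrix:
R1 ← R1 / (-6).
R2 ← R2 − 4·R1.
R3 ← R3 + 2·R1.
R2 ← R2 / (-10/3).
R1 ← R1 + 1/6·R2.
R3 ← R3 − 8/3·R2.
R3 ← R3 / (41/5).
R1 ← R1 − 1/20·R3.
R2 ← R2 + 7/10·R3.
Reading off the reduced rows gives p = 3, q = -6, r = 6.

p = 3, q = -6, r = 6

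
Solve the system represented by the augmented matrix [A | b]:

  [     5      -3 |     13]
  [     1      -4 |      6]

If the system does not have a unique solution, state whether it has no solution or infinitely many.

x_1 = 2, x_2 = -1

From equation 2: x_1 = 6 + 4·x_2.
Substitute into equation 1 and solve: x_2 = -1.
Then x_1 = 2.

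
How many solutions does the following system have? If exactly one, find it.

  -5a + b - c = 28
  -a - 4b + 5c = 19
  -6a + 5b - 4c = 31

a = -6, b = 3, c = 5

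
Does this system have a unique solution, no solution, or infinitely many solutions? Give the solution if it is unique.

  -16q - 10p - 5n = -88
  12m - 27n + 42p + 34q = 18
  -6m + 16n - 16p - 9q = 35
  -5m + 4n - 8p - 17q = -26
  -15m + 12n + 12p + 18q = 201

m = -5, n = 4, p = 2, q = 3

Row-reduce the augmented matrix:
Swap R1 and R2.
R1 ← R1 / (12).
R3 ← R3 + 6·R1.
R4 ← R4 + 5·R1.
R5 ← R5 + 15·R1.
R2 ← R2 / (-5).
R1 ← R1 + 9/4·R2.
R3 ← R3 − 5/2·R2.
R4 ← R4 + 29/4·R2.
R5 ← R5 + 87/4·R2.
Swap R3 and R4.
R3 ← R3 / (24).
R1 ← R1 − 8·R3.
R2 ← R2 − 2·R3.
R5 ← R5 − 108·R3.
Swap R4 and R5.
R4 ← R4 / (769/20).
R1 ← R1 − 146/45·R4.
R2 ← R2 − 541/360·R4.
R3 ← R3 − 611/720·R4.
R5 reduces to 0 = 0, so the extra equation is consistent.
Reading off the reduced rows gives m = -5, n = 4, p = 2, q = 3.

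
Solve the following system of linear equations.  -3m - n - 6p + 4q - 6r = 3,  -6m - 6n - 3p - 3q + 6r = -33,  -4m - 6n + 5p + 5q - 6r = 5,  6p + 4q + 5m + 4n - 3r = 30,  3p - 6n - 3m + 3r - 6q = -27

m = 1, n = 2, p = 1, q = 2, r = -1

Row-reduce the augmented matrix:
R1 ← R1 / (-3).
R2 ← R2 + 6·R1.
R3 ← R3 + 4·R1.
R4 ← R4 − 5·R1.
R5 ← R5 + 3·R1.
R2 ← R2 / (-4).
R1 ← R1 − 1/3·R2.
R3 ← R3 + 14/3·R2.
R4 ← R4 − 7/3·R2.
R5 ← R5 + 5·R2.
R3 ← R3 / (5/2).
R1 ← R1 − 11/4·R3.
R2 ← R2 + 9/4·R3.
R4 ← R4 − 5/4·R3.
R5 ← R5 + 9/4·R3.
R4 ← R4 / (-2).
R1 ← R1 + 16·R4.
R2 ← R2 − 14·R4.
R3 ← R3 − 5·R4.
R5 ← R5 − 15·R4.
R5 ← R5 / (219/10).
R1 ← R1 + 158/5·R5.
R2 ← R2 − 137/5·R5.
R3 ← R3 − 99/10·R5.
R4 ← R4 + 7/2·R5.
Reading off the reduced rows gives m = 1, n = 2, p = 1, q = 2, r = -1.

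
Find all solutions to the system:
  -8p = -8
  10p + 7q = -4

p = 1, q = -2

Row-reduce the augmented matrix:
R1 ← R1 / (-8).
R2 ← R2 − 10·R1.
R2 ← R2 / (7).
Reading off the reduced rows gives p = 1, q = -2.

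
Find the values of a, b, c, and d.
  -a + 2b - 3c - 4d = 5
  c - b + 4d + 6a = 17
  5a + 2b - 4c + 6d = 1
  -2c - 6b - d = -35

Row-reduce the augmented matrix:
R1 ← R1 / (-1).
R2 ← R2 − 6·R1.
R3 ← R3 − 5·R1.
R2 ← R2 / (11).
R1 ← R1 + 2·R2.
R3 ← R3 − 12·R2.
R4 ← R4 + 6·R2.
R3 ← R3 / (-5/11).
R1 ← R1 + 1/11·R3.
R2 ← R2 + 17/11·R3.
R4 ← R4 + 124/11·R3.
R4 ← R4 / (-1029/5).
R1 ← R1 + 6/5·R4.
R2 ← R2 + 142/5·R4.
R3 ← R3 + 86/5·R4.
Reading off the reduced rows gives a = 5, b = 5, c = 4, d = -3.

a = 5, b = 5, c = 4, d = -3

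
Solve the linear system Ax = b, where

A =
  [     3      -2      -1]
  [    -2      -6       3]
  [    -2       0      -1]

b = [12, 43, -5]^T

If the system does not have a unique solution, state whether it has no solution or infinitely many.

x_1 = 1, x_2 = -6, x_3 = 3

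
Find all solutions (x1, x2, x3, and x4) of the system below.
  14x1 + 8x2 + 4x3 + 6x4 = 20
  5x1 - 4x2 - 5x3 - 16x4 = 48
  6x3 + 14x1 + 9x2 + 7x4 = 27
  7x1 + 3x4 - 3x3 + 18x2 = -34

x1 = 2, x2 = -1, x3 = 6, x4 = -4

Row-reduce the augmented matrix:
R1 ← R1 / (14).
R2 ← R2 − 5·R1.
R3 ← R3 − 14·R1.
R4 ← R4 − 7·R1.
R2 ← R2 / (-48/7).
R1 ← R1 − 4/7·R2.
R3 ← R3 − 1·R2.
R4 ← R4 − 14·R2.
R3 ← R3 / (17/16).
R1 ← R1 + 1/4·R3.
R2 ← R2 − 15/16·R3.
R4 ← R4 + 145/8·R3.
R4 ← R4 / (-1107/17).
R1 ← R1 + 25/17·R4.
R2 ← R2 − 209/51·R4.
R3 ← R3 + 79/51·R4.
Reading off the reduced rows gives x1 = 2, x2 = -1, x3 = 6, x4 = -4.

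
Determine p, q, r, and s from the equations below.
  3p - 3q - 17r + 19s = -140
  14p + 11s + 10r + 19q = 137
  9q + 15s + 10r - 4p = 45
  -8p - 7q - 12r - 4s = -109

p = 3, q = 3, r = 6, s = -2

Row-reduce the augmented matrix:
R1 ← R1 / (3).
R2 ← R2 − 14·R1.
R3 ← R3 + 4·R1.
R4 ← R4 + 8·R1.
R2 ← R2 / (33).
R1 ← R1 + 1·R2.
R3 ← R3 − 5·R2.
R4 ← R4 + 15·R2.
R3 ← R3 / (-2594/99).
R1 ← R1 + 293/99·R3.
R2 ← R2 − 268/99·R3.
R4 ← R4 + 184/11·R3.
R4 ← R4 / (-28401/1297).
R1 ← R1 + 2471/1297·R4.
R2 ← R2 − 3929/1297·R4.
R3 ← R3 + 2579/1297·R4.
Reading off the reduced rows gives p = 3, q = 3, r = 6, s = -2.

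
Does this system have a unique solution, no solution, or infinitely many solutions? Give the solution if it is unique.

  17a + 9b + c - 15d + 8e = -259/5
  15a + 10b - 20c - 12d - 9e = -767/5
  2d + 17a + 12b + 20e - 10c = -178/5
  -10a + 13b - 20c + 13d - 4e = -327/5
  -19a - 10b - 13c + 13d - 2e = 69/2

Row-reduce the augmented matrix:
R1 ← R1 / (17).
R2 ← R2 − 15·R1.
R3 ← R3 − 17·R1.
R4 ← R4 + 10·R1.
R5 ← R5 + 19·R1.
R2 ← R2 / (35/17).
R1 ← R1 − 9/17·R2.
R3 ← R3 − 3·R2.
R4 ← R4 − 311/17·R2.
R5 ← R5 − 1/17·R2.
R3 ← R3 / (136/7).
R1 ← R1 − 38/7·R3.
R2 ← R2 + 71/7·R3.
R4 ← R4 − 1163/7·R3.
R5 ← R5 + 79/7·R3.
R4 ← R4 / (-23253/170).
R1 ← R1 + 463/85·R4.
R2 ← R2 − 1451/170·R4.
R3 ← R3 − 133/170·R4.
R5 ← R5 − 171/34·R4.
R5 ← R5 / (685345/31004).
R1 ← R1 − 16331/15502·R5.
R2 ← R2 − 22915/31004·R5.
R3 ← R3 − 14119/15502·R5.
R4 ← R4 − 36113/31004·R5.
Reading off the reduced rows gives a = -9/5, b = -5/2, c = 3, d = 3/2, e = 13/5.

a = -9/5, b = -5/2, c = 3, d = 3/2, e = 13/5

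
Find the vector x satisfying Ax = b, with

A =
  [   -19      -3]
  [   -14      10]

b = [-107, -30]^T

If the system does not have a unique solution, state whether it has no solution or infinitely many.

x_1 = 5, x_2 = 4

Row-reduce the augmented matrix:
R1 ← R1 / (-19).
R2 ← R2 + 14·R1.
R2 ← R2 / (232/19).
R1 ← R1 − 3/19·R2.
Reading off the reduced rows gives x_1 = 5, x_2 = 4.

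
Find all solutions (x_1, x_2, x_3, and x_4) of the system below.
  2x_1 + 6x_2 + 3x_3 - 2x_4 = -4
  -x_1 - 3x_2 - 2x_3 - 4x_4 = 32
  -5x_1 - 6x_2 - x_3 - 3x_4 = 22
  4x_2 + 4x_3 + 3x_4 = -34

Row-reduce the augmented matrix:
R1 ← R1 / (2).
R2 ← R2 + 1·R1.
R3 ← R3 + 5·R1.
Swap R2 and R3.
R2 ← R2 / (9).
R1 ← R1 − 3·R2.
R4 ← R4 − 4·R2.
R3 ← R3 / (-1/2).
R1 ← R1 + 2/3·R3.
R2 ← R2 − 13/18·R3.
R4 ← R4 − 10/9·R3.
R4 ← R4 / (-41/9).
R1 ← R1 − 25/3·R4.
R2 ← R2 + 73/9·R4.
R3 ← R3 − 10·R4.
Reading off the reduced rows gives x_1 = 4, x_2 = -4, x_3 = 0, x_4 = -6.

x_1 = 4, x_2 = -4, x_3 = 0, x_4 = -6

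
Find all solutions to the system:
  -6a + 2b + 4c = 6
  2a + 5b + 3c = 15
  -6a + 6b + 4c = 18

Row-reduce the augmented matrix:
R1 ← R1 / (-6).
R2 ← R2 − 2·R1.
R3 ← R3 + 6·R1.
R2 ← R2 / (17/3).
R1 ← R1 + 1/3·R2.
R3 ← R3 − 4·R2.
R3 ← R3 / (-52/17).
R1 ← R1 + 7/17·R3.
R2 ← R2 − 13/17·R3.
Reading off the reduced rows gives a = 0, b = 3, c = 0.

a = 0, b = 3, c = 0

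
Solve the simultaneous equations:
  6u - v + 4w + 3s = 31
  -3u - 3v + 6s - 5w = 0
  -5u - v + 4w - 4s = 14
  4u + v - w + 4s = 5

u = -1, v = -1, w = 6, s = 4

Row-reduce the augmented matrix:
R1 ← R1 / (6).
R2 ← R2 + 3·R1.
R3 ← R3 + 5·R1.
R4 ← R4 − 4·R1.
R2 ← R2 / (-7/2).
R1 ← R1 + 1/6·R2.
R3 ← R3 + 11/6·R2.
R4 ← R4 − 5/3·R2.
R3 ← R3 / (187/21).
R1 ← R1 − 17/21·R3.
R2 ← R2 − 6/7·R3.
R4 ← R4 + 107/21·R3.
R4 ← R4 / (461/187).
R1 ← R1 − 7/11·R4.
R2 ← R2 + 303/187·R4.
R3 ← R3 + 114/187·R4.
Reading off the reduced rows gives u = -1, v = -1, w = 6, s = 4.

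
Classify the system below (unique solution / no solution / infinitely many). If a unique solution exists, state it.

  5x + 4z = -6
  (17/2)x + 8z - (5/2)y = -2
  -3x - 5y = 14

Row-reduce:
R1 ← R1 / (5).
R2 ← R2 − 17/2·R1.
R3 ← R3 + 3·R1.
R2 ← R2 / (-5/2).
R3 ← R3 + 5·R2.
Row 3 reduces to 0 = -6, a contradiction. The system is inconsistent.

no solution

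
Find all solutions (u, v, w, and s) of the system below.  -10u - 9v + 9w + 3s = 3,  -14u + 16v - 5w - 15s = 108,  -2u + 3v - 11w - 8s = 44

Row-reduce:
R1 ← R1 / (-10).
R2 ← R2 + 14·R1.
R3 ← R3 + 2·R1.
R2 ← R2 / (143/5).
R1 ← R1 − 9/10·R2.
R3 ← R3 − 24/5·R2.
R3 ← R3 / (-128/13).
R1 ← R1 + 9/26·R3.
R2 ← R2 + 8/13·R3.
Rank is 3 with 4 unknowns, leaving s free.

infinitely many solutions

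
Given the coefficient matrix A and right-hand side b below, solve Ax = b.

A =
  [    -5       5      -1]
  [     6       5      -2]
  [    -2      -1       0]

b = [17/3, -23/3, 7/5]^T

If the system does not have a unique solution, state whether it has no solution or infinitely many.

Row-reduce the augmented matrix:
R1 ← R1 / (-5).
R2 ← R2 − 6·R1.
R3 ← R3 + 2·R1.
R2 ← R2 / (11).
R1 ← R1 + 1·R2.
R3 ← R3 + 3·R2.
R3 ← R3 / (-26/55).
R1 ← R1 + 1/11·R3.
R2 ← R2 + 16/55·R3.
Reading off the reduced rows gives x_1 = -1, x_2 = 3/5, x_3 = 7/3.

x_1 = -1, x_2 = 3/5, x_3 = 7/3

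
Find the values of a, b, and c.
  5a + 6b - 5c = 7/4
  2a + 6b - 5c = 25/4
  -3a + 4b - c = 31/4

a = -3/2, b = 1/2, c = -5/4

Row-reduce the augmented matrix:
R1 ← R1 / (5).
R2 ← R2 − 2·R1.
R3 ← R3 + 3·R1.
R2 ← R2 / (18/5).
R1 ← R1 − 6/5·R2.
R3 ← R3 − 38/5·R2.
R3 ← R3 / (7/3).
R2 ← R2 + 5/6·R3.
Reading off the reduced rows gives a = -3/2, b = 1/2, c = -5/4.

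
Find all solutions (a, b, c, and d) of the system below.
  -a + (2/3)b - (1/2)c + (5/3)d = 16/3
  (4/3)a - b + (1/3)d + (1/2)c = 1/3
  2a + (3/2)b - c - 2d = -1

Row-reduce:
R1 ← R1 / (-1).
R2 ← R2 − 4/3·R1.
R3 ← R3 − 2·R1.
R2 ← R2 / (-1/9).
R1 ← R1 + 2/3·R2.
R3 ← R3 − 17/6·R2.
R3 ← R3 / (-25/4).
R1 ← R1 − 3/2·R3.
R2 ← R2 − 3/2·R3.
Rank is 3 with 4 unknowns, leaving d free.

infinitely many solutions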